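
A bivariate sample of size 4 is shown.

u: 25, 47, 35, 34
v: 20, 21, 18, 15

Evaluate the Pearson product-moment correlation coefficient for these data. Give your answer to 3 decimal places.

0.258

n = 4, Σu = 141, Σv = 74, Σu² = 5215, Σv² = 1390, Σuv = 2627
nΣuv − ΣuΣv = 10508 − 10434 = 74
nΣu² − (Σu)² = 20860 − 19881 = 979; nΣv² − (Σv)² = 5560 − 5476 = 84
r = 74 / √(979 × 84) = 74 / 286.7682 ≈ 0.258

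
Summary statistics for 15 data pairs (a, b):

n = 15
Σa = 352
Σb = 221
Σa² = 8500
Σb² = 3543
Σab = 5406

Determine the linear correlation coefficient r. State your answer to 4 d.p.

0.8383

r = (nΣab − ΣaΣb) / √[(nΣa² − (Σa)²)(nΣb² − (Σb)²)]
Numerator: 15×5406 − 352×221 = 3298
Denominator: √[(127500 − 123904)(53145 − 48841)] = √[3596 × 4304] = 3934.1052
r = 3298 / 3934.1052 ≈ 0.8383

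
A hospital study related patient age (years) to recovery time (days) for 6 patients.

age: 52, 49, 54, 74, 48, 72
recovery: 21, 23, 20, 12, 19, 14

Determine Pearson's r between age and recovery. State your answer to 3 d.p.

-0.935

n = 6, Σx = 349, Σy = 109, Σx² = 20985, Σy² = 2071, Σxy = 6107
nΣxy − ΣxΣy = 36642 − 38041 = -1399
nΣx² − (Σx)² = 125910 − 121801 = 4109; nΣy² − (Σy)² = 12426 − 11881 = 545
r = -1399 / √(4109 × 545) = -1399 / 1496.4642 ≈ -0.935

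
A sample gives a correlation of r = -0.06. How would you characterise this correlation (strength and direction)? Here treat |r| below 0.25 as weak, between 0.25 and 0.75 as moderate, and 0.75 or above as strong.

r = -0.06 < 0 so the relationship is negative.
|r| = 0.06, which falls in the weak range.

weak negative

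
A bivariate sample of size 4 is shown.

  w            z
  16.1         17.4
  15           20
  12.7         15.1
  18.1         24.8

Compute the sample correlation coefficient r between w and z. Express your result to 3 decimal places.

0.874

n = 4, Σw = 61.9, Σz = 77.3, Σw² = 973.11, Σz² = 1545.81, Σwz = 1220.79
nΣwz − ΣwΣz = 4883.16 − 4784.87 = 98.29
nΣw² − (Σw)² = 3892.44 − 3831.61 = 60.83; nΣz² − (Σz)² = 6183.24 − 5975.29 = 207.95
r = 98.29 / √(60.83 × 207.95) = 98.29 / 112.4704 ≈ 0.874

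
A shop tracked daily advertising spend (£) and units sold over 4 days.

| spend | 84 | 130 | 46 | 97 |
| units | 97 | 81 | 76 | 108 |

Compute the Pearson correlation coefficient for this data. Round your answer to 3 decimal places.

n = 4, Σx = 357, Σy = 362, Σx² = 35481, Σy² = 33410, Σxy = 32650
nΣxy − ΣxΣy = 130600 − 129234 = 1366
nΣx² − (Σx)² = 141924 − 127449 = 14475; nΣy² − (Σy)² = 133640 − 131044 = 2596
r = 1366 / √(14475 × 2596) = 1366 / 6130.0163 ≈ 0.223

0.223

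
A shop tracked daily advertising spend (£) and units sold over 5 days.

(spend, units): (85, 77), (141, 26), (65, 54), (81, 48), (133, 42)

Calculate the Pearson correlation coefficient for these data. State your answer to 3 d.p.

-0.695

n = 5, Σx = 505, Σy = 247, Σx² = 55581, Σy² = 13589, Σxy = 23195
nΣxy − ΣxΣy = 115975 − 124735 = -8760
nΣx² − (Σx)² = 277905 − 255025 = 22880; nΣy² − (Σy)² = 67945 − 61009 = 6936
r = -8760 / √(22880 × 6936) = -8760 / 12597.4474 ≈ -0.695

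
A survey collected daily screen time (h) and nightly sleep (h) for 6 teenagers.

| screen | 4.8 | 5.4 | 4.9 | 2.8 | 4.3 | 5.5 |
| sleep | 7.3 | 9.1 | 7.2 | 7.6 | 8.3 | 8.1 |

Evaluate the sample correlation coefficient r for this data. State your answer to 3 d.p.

n = 6, Σx = 27.7, Σy = 47.6, Σx² = 132.79, Σy² = 380.2, Σxy = 220.98
nΣxy − ΣxΣy = 1325.88 − 1318.52 = 7.36
nΣx² − (Σx)² = 796.74 − 767.29 = 29.45; nΣy² − (Σy)² = 2281.2 − 2265.76 = 15.44
r = 7.36 / √(29.45 × 15.44) = 7.36 / 21.3239 ≈ 0.345

0.345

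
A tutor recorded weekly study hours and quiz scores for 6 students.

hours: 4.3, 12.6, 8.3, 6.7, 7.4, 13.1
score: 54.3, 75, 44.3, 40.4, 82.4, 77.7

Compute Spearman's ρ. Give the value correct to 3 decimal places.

0.429

Rank hours: 1, 5, 4, 2, 3, 6
Rank score: 3, 4, 2, 1, 6, 5
d = rank(hours) − rank(score): -2, 1, 2, 1, -3, 1; Σd² = 20
ρ = 1 − 6Σd² / [n(n²−1)] = 1 − 6×20 / (6×35) = 1 − 120/210 ≈ 0.429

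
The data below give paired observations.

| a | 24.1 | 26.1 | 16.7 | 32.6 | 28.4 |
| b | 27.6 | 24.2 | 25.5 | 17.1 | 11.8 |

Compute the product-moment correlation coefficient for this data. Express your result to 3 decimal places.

n = 5, Σa = 127.9, Σb = 106.2, Σa² = 3410.23, Σb² = 2429.3, Σab = 2615.21
nΣab − ΣaΣb = 13076.05 − 13582.98 = -506.93
nΣa² − (Σa)² = 17051.15 − 16358.41 = 692.74; nΣb² − (Σb)² = 12146.5 − 11278.44 = 868.06
r = -506.93 / √(692.74 × 868.06) = -506.93 / 775.4611 ≈ -0.654

-0.654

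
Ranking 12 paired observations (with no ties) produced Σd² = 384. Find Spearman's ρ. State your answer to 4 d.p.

ρ = 1 − 6Σd² / [n(n²−1)] = 1 − 6×384 / (12×143)
  = 1 − 2304/1716 = 1 − 1.34266 ≈ -0.3427

-0.3427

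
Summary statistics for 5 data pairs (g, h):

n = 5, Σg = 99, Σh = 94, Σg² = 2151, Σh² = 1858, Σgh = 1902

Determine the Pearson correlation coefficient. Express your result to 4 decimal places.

0.3100

r = (nΣgh − ΣgΣh) / √[(nΣg² − (Σg)²)(nΣh² − (Σh)²)]
Numerator: 5×1902 − 99×94 = 204
Denominator: √[(10755 − 9801)(9290 − 8836)] = √[954 × 454] = 658.1155
r = 204 / 658.1155 ≈ 0.3100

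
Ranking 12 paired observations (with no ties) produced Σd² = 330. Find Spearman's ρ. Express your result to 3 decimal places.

-0.154

ρ = 1 − 6Σd² / [n(n²−1)] = 1 − 6×330 / (12×143)
  = 1 − 1980/1716 = 1 − 1.1538 ≈ -0.154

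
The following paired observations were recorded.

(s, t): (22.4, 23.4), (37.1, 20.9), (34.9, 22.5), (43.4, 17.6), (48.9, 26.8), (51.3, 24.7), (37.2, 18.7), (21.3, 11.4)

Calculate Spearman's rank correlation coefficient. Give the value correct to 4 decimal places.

0.5000

Rank s: 2, 4, 3, 6, 7, 8, 5, 1
Rank t: 6, 4, 5, 2, 8, 7, 3, 1
d = rank(s) − rank(t): -4, 0, -2, 4, -1, 1, 2, 0; Σd² = 42
ρ = 1 − 6Σd² / [n(n²−1)] = 1 − 6×42 / (8×63) = 1 − 252/504 ≈ 0.5000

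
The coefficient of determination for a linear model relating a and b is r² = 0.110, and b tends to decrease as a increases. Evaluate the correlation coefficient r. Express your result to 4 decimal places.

-0.3317

|r| = √0.110 = 0.3317
The association is negative, so r = −0.3317.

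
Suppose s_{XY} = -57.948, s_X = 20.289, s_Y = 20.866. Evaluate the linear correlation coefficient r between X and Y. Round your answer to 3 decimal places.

-0.137

r = Cov(X,Y) / (s_X · s_Y) = -57.948 / (20.289 × 20.866)
  = -57.948 / 423.3503 ≈ -0.137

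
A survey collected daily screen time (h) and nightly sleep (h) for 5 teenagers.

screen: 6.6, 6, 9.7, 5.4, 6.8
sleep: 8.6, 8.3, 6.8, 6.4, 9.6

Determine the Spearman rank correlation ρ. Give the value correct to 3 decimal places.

Rank screen: 3, 2, 5, 1, 4
Rank sleep: 4, 3, 2, 1, 5
d = rank(screen) − rank(sleep): -1, -1, 3, 0, -1; Σd² = 12
ρ = 1 − 6Σd² / [n(n²−1)] = 1 − 6×12 / (5×24) = 1 − 72/120 ≈ 0.400

0.400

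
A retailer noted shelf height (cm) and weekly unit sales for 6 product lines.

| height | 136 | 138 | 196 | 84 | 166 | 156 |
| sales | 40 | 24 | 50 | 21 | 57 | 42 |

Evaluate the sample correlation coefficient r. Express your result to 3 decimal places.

0.817

n = 6, Σx = 876, Σy = 234, Σx² = 134904, Σy² = 10130, Σxy = 36330
nΣxy − ΣxΣy = 217980 − 204984 = 12996
nΣx² − (Σx)² = 809424 − 767376 = 42048; nΣy² − (Σy)² = 60780 − 54756 = 6024
r = 12996 / √(42048 × 6024) = 12996 / 15915.3119 ≈ 0.817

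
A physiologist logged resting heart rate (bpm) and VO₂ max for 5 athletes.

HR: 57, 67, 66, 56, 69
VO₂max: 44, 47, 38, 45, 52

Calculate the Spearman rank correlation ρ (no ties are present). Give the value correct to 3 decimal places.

0.600

Rank HR: 2, 4, 3, 1, 5
Rank VO₂max: 2, 4, 1, 3, 5
d = rank(HR) − rank(VO₂max): 0, 0, 2, -2, 0; Σd² = 8
ρ = 1 − 6Σd² / [n(n²−1)] = 1 − 6×8 / (5×24) = 1 − 48/120 ≈ 0.600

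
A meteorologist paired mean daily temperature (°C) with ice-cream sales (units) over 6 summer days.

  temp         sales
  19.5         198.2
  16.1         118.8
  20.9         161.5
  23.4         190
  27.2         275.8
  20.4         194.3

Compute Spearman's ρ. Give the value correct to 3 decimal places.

0.486

Rank temp: 2, 1, 4, 5, 6, 3
Rank sales: 5, 1, 2, 3, 6, 4
d = rank(temp) − rank(sales): -3, 0, 2, 2, 0, -1; Σd² = 18
ρ = 1 − 6Σd² / [n(n²−1)] = 1 − 6×18 / (6×35) = 1 − 108/210 ≈ 0.486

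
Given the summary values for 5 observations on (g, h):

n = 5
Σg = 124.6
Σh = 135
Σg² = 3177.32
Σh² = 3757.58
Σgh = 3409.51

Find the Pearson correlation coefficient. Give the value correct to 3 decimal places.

0.502

r = (nΣgh − ΣgΣh) / √[(nΣg² − (Σg)²)(nΣh² − (Σh)²)]
Numerator: 5×3409.51 − 124.6×135 = 226.55
Denominator: √[(15886.6 − 15525.16)(18787.9 − 18225)] = √[361.44 × 562.9] = 451.0594
r = 226.55 / 451.0594 ≈ 0.502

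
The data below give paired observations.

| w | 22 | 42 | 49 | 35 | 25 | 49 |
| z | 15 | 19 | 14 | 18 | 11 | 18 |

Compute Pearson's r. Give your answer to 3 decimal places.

0.480

n = 6, Σw = 222, Σz = 95, Σw² = 8900, Σz² = 1551, Σwz = 3601
nΣwz − ΣwΣz = 21606 − 21090 = 516
nΣw² − (Σw)² = 53400 − 49284 = 4116; nΣz² − (Σz)² = 9306 − 9025 = 281
r = 516 / √(4116 × 281) = 516 / 1075.4515 ≈ 0.480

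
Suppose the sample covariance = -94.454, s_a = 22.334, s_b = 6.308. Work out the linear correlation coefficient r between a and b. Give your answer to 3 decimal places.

-0.670

r = Cov(a,b) / (s_a · s_b) = -94.454 / (22.334 × 6.308)
  = -94.454 / 140.8829 ≈ -0.670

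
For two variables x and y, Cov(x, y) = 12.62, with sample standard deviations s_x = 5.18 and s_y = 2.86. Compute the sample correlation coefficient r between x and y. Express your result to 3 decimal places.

0.852

r = Cov(x,y) / (s_x · s_y) = 12.62 / (5.18 × 2.86)
  = 12.62 / 14.8148 ≈ 0.852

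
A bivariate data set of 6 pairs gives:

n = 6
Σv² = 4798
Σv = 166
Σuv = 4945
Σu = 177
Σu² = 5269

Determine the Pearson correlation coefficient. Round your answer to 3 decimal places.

0.486

r = (nΣuv − ΣuΣv) / √[(nΣu² − (Σu)²)(nΣv² − (Σv)²)]
Numerator: 6×4945 − 177×166 = 288
Denominator: √[(31614 − 31329)(28788 − 27556)] = √[285 × 1232] = 592.5538
r = 288 / 592.5538 ≈ 0.486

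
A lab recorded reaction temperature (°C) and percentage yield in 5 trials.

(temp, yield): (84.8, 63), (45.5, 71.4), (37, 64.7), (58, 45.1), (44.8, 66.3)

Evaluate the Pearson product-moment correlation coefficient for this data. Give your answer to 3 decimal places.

-0.269

n = 5, Σx = 270.1, Σy = 310.5, Σx² = 16001.33, Σy² = 19682.75, Σxy = 16571.04
nΣxy − ΣxΣy = 82855.2 − 83866.05 = -1010.85
nΣx² − (Σx)² = 80006.65 − 72954.01 = 7052.64; nΣy² − (Σy)² = 98413.75 − 96410.25 = 2003.5
r = -1010.85 / √(7052.64 × 2003.5) = -1010.85 / 3758.9845 ≈ -0.269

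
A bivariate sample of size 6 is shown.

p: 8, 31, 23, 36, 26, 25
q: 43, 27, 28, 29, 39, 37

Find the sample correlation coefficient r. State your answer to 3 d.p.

-0.732

n = 6, Σp = 149, Σq = 203, Σp² = 4151, Σq² = 7093, Σpq = 4808
nΣpq − ΣpΣq = 28848 − 30247 = -1399
nΣp² − (Σp)² = 24906 − 22201 = 2705; nΣq² − (Σq)² = 42558 − 41209 = 1349
r = -1399 / √(2705 × 1349) = -1399 / 1910.2474 ≈ -0.732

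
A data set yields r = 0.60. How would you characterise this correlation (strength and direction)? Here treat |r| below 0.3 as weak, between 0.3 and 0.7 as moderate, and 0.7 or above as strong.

moderate positive

r = 0.60 > 0 so the relationship is positive.
|r| = 0.60, which falls in the moderate range.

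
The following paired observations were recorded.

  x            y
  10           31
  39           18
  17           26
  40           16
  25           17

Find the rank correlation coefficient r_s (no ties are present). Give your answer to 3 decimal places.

Rank x: 1, 4, 2, 5, 3
Rank y: 5, 3, 4, 1, 2
d = rank(x) − rank(y): -4, 1, -2, 4, 1; Σd² = 38
ρ = 1 − 6Σd² / [n(n²−1)] = 1 − 6×38 / (5×24) = 1 − 228/120 ≈ -0.900

-0.900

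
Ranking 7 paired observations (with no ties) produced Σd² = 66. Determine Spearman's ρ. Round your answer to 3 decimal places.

-0.179

ρ = 1 − 6Σd² / [n(n²−1)] = 1 − 6×66 / (7×48)
  = 1 − 396/336 = 1 − 1.1786 ≈ -0.179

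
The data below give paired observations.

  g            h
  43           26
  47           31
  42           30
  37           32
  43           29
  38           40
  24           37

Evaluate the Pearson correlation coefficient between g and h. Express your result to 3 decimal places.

n = 7, Σg = 274, Σh = 225, Σg² = 11060, Σh² = 7371, Σgh = 8674
nΣgh − ΣgΣh = 60718 − 61650 = -932
nΣg² − (Σg)² = 77420 − 75076 = 2344; nΣh² − (Σh)² = 51597 − 50625 = 972
r = -932 / √(2344 × 972) = -932 / 1509.4264 ≈ -0.617

-0.617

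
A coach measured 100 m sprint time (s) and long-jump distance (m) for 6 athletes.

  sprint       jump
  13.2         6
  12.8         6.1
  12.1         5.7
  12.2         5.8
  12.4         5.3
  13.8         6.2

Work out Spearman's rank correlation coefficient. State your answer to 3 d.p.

Rank sprint: 5, 4, 1, 2, 3, 6
Rank jump: 4, 5, 2, 3, 1, 6
d = rank(sprint) − rank(jump): 1, -1, -1, -1, 2, 0; Σd² = 8
ρ = 1 − 6Σd² / [n(n²−1)] = 1 − 6×8 / (6×35) = 1 − 48/210 ≈ 0.771

0.771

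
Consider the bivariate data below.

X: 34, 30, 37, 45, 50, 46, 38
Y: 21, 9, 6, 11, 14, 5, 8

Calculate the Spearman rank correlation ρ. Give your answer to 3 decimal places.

-0.107

Rank X: 2, 1, 3, 5, 7, 6, 4
Rank Y: 7, 4, 2, 5, 6, 1, 3
d = rank(X) − rank(Y): -5, -3, 1, 0, 1, 5, 1; Σd² = 62
ρ = 1 − 6Σd² / [n(n²−1)] = 1 − 6×62 / (7×48) = 1 − 372/336 ≈ -0.107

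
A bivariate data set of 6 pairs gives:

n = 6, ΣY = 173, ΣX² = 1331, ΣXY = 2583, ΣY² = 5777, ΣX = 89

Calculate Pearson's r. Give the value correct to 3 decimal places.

r = (nΣXY − ΣXΣY) / √[(nΣX² − (ΣX)²)(nΣY² − (ΣY)²)]
Numerator: 6×2583 − 89×173 = 101
Denominator: √[(7986 − 7921)(34662 − 29929)] = √[65 × 4733] = 554.6576
r = 101 / 554.6576 ≈ 0.182

0.182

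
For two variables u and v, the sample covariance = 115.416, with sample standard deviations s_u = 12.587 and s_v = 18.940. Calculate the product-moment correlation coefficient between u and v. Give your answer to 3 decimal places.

r = Cov(u,v) / (s_u · s_v) = 115.416 / (12.587 × 18.940)
  = 115.416 / 238.3978 ≈ 0.484

0.484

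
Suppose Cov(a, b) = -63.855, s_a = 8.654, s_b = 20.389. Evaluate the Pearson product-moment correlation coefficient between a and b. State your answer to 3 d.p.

r = Cov(a,b) / (s_a · s_b) = -63.855 / (8.654 × 20.389)
  = -63.855 / 176.4464 ≈ -0.362

-0.362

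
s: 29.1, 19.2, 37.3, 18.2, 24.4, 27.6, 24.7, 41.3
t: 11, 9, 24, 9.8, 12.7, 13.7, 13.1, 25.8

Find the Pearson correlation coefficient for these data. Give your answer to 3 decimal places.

n = 8, Σs = 221.8, Σt = 119.1, Σs² = 6610.88, Σt² = 2060.27, Σst = 3643.57
nΣst − ΣsΣt = 29148.56 − 26416.38 = 2732.18
nΣs² − (Σs)² = 52887.04 − 49195.24 = 3691.8; nΣt² − (Σt)² = 16482.16 − 14184.81 = 2297.35
r = 2732.18 / √(3691.8 × 2297.35) = 2732.18 / 2912.2769 ≈ 0.938

0.938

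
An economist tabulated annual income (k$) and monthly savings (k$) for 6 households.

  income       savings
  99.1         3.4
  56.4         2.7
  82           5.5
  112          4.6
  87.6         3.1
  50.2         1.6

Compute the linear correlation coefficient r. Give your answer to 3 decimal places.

n = 6, Σx = 487.3, Σy = 20.9, Σx² = 42463.57, Σy² = 82.43, Σxy = 1807.3
nΣxy − ΣxΣy = 10843.8 − 10184.57 = 659.23
nΣx² − (Σx)² = 254781.42 − 237461.29 = 17320.13; nΣy² − (Σy)² = 494.58 − 436.81 = 57.77
r = 659.23 / √(17320.13 × 57.77) = 659.23 / 1000.2919 ≈ 0.659

0.659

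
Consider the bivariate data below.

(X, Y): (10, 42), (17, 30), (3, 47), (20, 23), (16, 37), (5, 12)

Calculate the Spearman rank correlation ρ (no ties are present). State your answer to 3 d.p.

Rank X: 3, 5, 1, 6, 4, 2
Rank Y: 5, 3, 6, 2, 4, 1
d = rank(X) − rank(Y): -2, 2, -5, 4, 0, 1; Σd² = 50
ρ = 1 − 6Σd² / [n(n²−1)] = 1 − 6×50 / (6×35) = 1 − 300/210 ≈ -0.429

-0.429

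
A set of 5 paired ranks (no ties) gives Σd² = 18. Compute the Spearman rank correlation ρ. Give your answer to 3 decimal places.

0.100

ρ = 1 − 6Σd² / [n(n²−1)] = 1 − 6×18 / (5×24)
  = 1 − 108/120 = 1 − 0.9000 ≈ 0.100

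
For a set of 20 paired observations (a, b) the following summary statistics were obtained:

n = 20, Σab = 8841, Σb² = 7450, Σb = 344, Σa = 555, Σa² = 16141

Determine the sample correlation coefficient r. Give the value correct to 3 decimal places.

r = (nΣab − ΣaΣb) / √[(nΣa² − (Σa)²)(nΣb² − (Σb)²)]
Numerator: 20×8841 − 555×344 = -14100
Denominator: √[(322820 − 308025)(149000 − 118336)] = √[14795 × 30664] = 21299.6216
r = -14100 / 21299.6216 ≈ -0.662

-0.662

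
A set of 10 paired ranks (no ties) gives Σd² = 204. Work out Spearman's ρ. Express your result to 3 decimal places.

-0.236

ρ = 1 − 6Σd² / [n(n²−1)] = 1 − 6×204 / (10×99)
  = 1 − 1224/990 = 1 − 1.2364 ≈ -0.236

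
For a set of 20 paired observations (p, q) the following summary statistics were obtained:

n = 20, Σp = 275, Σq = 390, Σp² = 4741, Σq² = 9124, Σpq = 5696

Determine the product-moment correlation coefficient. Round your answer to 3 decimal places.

0.276

r = (nΣpq − ΣpΣq) / √[(nΣp² − (Σp)²)(nΣq² − (Σq)²)]
Numerator: 20×5696 − 275×390 = 6670
Denominator: √[(94820 − 75625)(182480 − 152100)] = √[19195 × 30380] = 24148.3768
r = 6670 / 24148.3768 ≈ 0.276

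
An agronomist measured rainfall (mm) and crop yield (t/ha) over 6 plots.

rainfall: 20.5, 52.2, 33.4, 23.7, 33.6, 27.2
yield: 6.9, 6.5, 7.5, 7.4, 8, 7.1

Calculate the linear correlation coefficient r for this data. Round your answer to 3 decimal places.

n = 6, Σx = 190.6, Σy = 43.4, Σx² = 6691.14, Σy² = 315.28, Σxy = 1368.55
nΣxy − ΣxΣy = 8211.3 − 8272.04 = -60.74
nΣx² − (Σx)² = 40146.84 − 36328.36 = 3818.48; nΣy² − (Σy)² = 1891.68 − 1883.56 = 8.12
r = -60.74 / √(3818.48 × 8.12) = -60.74 / 176.0854 ≈ -0.345

-0.345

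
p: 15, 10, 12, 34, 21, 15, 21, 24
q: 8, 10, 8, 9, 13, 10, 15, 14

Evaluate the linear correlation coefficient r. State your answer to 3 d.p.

0.289

n = 8, Σp = 152, Σq = 87, Σp² = 3308, Σq² = 999, Σpq = 1696
nΣpq − ΣpΣq = 13568 − 13224 = 344
nΣp² − (Σp)² = 26464 − 23104 = 3360; nΣq² − (Σq)² = 7992 − 7569 = 423
r = 344 / √(3360 × 423) = 344 / 1192.1745 ≈ 0.289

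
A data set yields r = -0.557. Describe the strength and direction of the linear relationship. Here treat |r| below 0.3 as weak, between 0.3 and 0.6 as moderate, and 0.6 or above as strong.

r = -0.557 < 0 so the relationship is negative.
|r| = 0.557, which falls in the moderate range.

moderate negative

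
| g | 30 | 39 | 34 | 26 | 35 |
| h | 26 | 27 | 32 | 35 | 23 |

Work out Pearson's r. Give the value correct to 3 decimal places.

-0.567

n = 5, Σg = 164, Σh = 143, Σg² = 5478, Σh² = 4183, Σgh = 4636
nΣgh − ΣgΣh = 23180 − 23452 = -272
nΣg² − (Σg)² = 27390 − 26896 = 494; nΣh² − (Σh)² = 20915 − 20449 = 466
r = -272 / √(494 × 466) = -272 / 479.7958 ≈ -0.567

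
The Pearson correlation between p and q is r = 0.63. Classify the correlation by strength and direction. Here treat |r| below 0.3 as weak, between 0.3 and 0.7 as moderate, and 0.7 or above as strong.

r = 0.63 > 0 so the relationship is positive.
|r| = 0.63, which falls in the moderate range.

moderate positive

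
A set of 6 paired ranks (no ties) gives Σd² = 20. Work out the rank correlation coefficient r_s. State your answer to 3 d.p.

ρ = 1 − 6Σd² / [n(n²−1)] = 1 − 6×20 / (6×35)
  = 1 − 120/210 = 1 − 0.5714 ≈ 0.429

0.429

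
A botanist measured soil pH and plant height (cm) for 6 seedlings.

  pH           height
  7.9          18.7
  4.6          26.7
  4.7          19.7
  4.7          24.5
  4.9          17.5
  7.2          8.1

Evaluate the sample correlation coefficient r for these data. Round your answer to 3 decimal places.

n = 6, Σx = 34, Σy = 115.2, Σx² = 203.6, Σy² = 2422.78, Σxy = 622.36
nΣxy − ΣxΣy = 3734.16 − 3916.8 = -182.64
nΣx² − (Σx)² = 1221.6 − 1156 = 65.6; nΣy² − (Σy)² = 14536.68 − 13271.04 = 1265.64
r = -182.64 / √(65.6 × 1265.64) = -182.64 / 288.1423 ≈ -0.634

-0.634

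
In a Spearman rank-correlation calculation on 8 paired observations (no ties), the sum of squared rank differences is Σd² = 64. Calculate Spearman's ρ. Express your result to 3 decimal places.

ρ = 1 − 6Σd² / [n(n²−1)] = 1 − 6×64 / (8×63)
  = 1 − 384/504 = 1 − 0.7619 ≈ 0.238

0.238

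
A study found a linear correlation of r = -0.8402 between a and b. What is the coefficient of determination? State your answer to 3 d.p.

r² = (-0.8402)² = 0.706

0.706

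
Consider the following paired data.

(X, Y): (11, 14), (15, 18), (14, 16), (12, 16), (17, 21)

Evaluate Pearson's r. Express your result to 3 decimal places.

n = 5, ΣX = 69, ΣY = 85, ΣX² = 975, ΣY² = 1473, ΣXY = 1197
nΣXY − ΣXΣY = 5985 − 5865 = 120
nΣX² − (ΣX)² = 4875 − 4761 = 114; nΣY² − (ΣY)² = 7365 − 7225 = 140
r = 120 / √(114 × 140) = 120 / 126.3329 ≈ 0.950

0.950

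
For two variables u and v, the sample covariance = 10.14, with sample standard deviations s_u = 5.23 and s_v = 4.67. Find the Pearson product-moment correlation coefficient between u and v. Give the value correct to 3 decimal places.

r = Cov(u,v) / (s_u · s_v) = 10.14 / (5.23 × 4.67)
  = 10.14 / 24.4241 ≈ 0.415

0.415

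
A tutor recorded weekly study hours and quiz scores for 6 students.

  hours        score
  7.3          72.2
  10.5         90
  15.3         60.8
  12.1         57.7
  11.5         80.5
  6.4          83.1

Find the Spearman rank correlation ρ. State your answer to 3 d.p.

-0.657

Rank hours: 2, 3, 6, 5, 4, 1
Rank score: 3, 6, 2, 1, 4, 5
d = rank(hours) − rank(score): -1, -3, 4, 4, 0, -4; Σd² = 58
ρ = 1 − 6Σd² / [n(n²−1)] = 1 − 6×58 / (6×35) = 1 − 348/210 ≈ -0.657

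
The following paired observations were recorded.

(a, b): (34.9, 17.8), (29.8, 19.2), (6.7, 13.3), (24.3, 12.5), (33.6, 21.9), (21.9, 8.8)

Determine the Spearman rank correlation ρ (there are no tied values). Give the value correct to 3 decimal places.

0.657

Rank a: 6, 4, 1, 3, 5, 2
Rank b: 4, 5, 3, 2, 6, 1
d = rank(a) − rank(b): 2, -1, -2, 1, -1, 1; Σd² = 12
ρ = 1 − 6Σd² / [n(n²−1)] = 1 − 6×12 / (6×35) = 1 − 72/210 ≈ 0.657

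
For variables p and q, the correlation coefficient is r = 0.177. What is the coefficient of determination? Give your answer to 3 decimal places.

r² = (0.177)² = 0.031

0.031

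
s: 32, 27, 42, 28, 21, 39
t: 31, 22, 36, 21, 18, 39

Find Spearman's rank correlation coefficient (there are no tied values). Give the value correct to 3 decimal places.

0.886

Rank s: 4, 2, 6, 3, 1, 5
Rank t: 4, 3, 5, 2, 1, 6
d = rank(s) − rank(t): 0, -1, 1, 1, 0, -1; Σd² = 4
ρ = 1 − 6Σd² / [n(n²−1)] = 1 − 6×4 / (6×35) = 1 − 24/210 ≈ 0.886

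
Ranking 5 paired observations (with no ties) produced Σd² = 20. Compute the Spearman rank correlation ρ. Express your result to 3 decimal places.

ρ = 1 − 6Σd² / [n(n²−1)] = 1 − 6×20 / (5×24)
  = 1 − 120/120 = 1 − 1.0000 ≈ 0.000

0.000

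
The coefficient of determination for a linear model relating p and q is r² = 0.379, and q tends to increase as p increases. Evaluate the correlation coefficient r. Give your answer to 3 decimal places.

|r| = √0.379 = 0.616
The association is positive, so r = 0.616.

0.616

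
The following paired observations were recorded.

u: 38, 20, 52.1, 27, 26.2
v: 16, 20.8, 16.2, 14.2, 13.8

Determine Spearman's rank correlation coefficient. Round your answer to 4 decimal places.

0.0000

Rank u: 4, 1, 5, 3, 2
Rank v: 3, 5, 4, 2, 1
d = rank(u) − rank(v): 1, -4, 1, 1, 1; Σd² = 20
ρ = 1 − 6Σd² / [n(n²−1)] = 1 − 6×20 / (5×24) = 1 − 120/120 ≈ 0.0000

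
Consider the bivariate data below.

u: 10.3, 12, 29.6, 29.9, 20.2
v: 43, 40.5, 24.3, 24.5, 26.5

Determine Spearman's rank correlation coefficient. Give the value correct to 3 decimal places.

Rank u: 1, 2, 4, 5, 3
Rank v: 5, 4, 1, 2, 3
d = rank(u) − rank(v): -4, -2, 3, 3, 0; Σd² = 38
ρ = 1 − 6Σd² / [n(n²−1)] = 1 − 6×38 / (5×24) = 1 − 228/120 ≈ -0.900

-0.900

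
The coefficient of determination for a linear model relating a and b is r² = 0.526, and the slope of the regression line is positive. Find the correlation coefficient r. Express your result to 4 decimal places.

|r| = √0.526 = 0.7253
The association is positive, so r = 0.7253.

0.7253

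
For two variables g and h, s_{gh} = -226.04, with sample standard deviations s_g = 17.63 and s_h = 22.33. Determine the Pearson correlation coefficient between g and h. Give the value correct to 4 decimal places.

r = Cov(g,h) / (s_g · s_h) = -226.04 / (17.63 × 22.33)
  = -226.04 / 393.6779 ≈ -0.5742

-0.5742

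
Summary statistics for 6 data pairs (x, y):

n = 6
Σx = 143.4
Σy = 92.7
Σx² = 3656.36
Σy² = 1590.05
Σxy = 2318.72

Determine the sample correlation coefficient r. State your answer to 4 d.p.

0.5427

r = (nΣxy − ΣxΣy) / √[(nΣx² − (Σx)²)(nΣy² − (Σy)²)]
Numerator: 6×2318.72 − 143.4×92.7 = 619.14
Denominator: √[(21938.16 − 20563.56)(9540.3 − 8593.29)] = √[1374.6 × 947.01] = 1140.9470
r = 619.14 / 1140.9470 ≈ 0.5427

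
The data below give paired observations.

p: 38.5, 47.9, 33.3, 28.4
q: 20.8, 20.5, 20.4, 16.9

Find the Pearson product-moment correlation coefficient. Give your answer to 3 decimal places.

0.692

n = 4, Σp = 148.1, Σq = 78.6, Σp² = 5692.11, Σq² = 1554.66, Σpq = 2942.03
nΣpq − ΣpΣq = 11768.12 − 11640.66 = 127.46
nΣp² − (Σp)² = 22768.44 − 21933.61 = 834.83; nΣq² − (Σq)² = 6218.64 − 6177.96 = 40.68
r = 127.46 / √(834.83 × 40.68) = 127.46 / 184.2848 ≈ 0.692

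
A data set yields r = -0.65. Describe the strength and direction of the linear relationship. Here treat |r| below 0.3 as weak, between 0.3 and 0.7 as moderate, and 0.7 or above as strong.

moderate negative

r = -0.65 < 0 so the relationship is negative.
|r| = 0.65, which falls in the moderate range.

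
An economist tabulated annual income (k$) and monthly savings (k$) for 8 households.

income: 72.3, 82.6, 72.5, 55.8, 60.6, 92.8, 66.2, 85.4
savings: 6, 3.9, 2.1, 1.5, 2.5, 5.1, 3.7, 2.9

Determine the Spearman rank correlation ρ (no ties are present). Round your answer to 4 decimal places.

Rank income: 4, 6, 5, 1, 2, 8, 3, 7
Rank savings: 8, 6, 2, 1, 3, 7, 5, 4
d = rank(income) − rank(savings): -4, 0, 3, 0, -1, 1, -2, 3; Σd² = 40
ρ = 1 − 6Σd² / [n(n²−1)] = 1 − 6×40 / (8×63) = 1 − 240/504 ≈ 0.5238

0.5238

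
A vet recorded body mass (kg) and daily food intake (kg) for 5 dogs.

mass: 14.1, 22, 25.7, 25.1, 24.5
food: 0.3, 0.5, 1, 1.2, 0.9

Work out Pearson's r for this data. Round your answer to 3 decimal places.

0.876

n = 5, Σx = 111.4, Σy = 3.9, Σx² = 2573.56, Σy² = 3.59, Σxy = 93.1
nΣxy − ΣxΣy = 465.5 − 434.46 = 31.04
nΣx² − (Σx)² = 12867.8 − 12409.96 = 457.84; nΣy² − (Σy)² = 17.95 − 15.21 = 2.74
r = 31.04 / √(457.84 × 2.74) = 31.04 / 35.4187 ≈ 0.876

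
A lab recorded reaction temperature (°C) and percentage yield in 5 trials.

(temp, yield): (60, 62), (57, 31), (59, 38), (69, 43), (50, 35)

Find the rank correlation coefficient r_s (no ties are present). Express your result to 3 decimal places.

Rank temp: 4, 2, 3, 5, 1
Rank yield: 5, 1, 3, 4, 2
d = rank(temp) − rank(yield): -1, 1, 0, 1, -1; Σd² = 4
ρ = 1 − 6Σd² / [n(n²−1)] = 1 − 6×4 / (5×24) = 1 − 24/120 ≈ 0.800

0.800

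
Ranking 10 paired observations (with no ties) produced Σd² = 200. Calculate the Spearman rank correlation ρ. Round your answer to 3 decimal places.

-0.212

ρ = 1 − 6Σd² / [n(n²−1)] = 1 − 6×200 / (10×99)
  = 1 − 1200/990 = 1 − 1.2121 ≈ -0.212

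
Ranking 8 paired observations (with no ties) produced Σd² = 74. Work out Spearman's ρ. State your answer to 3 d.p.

0.119

ρ = 1 − 6Σd² / [n(n²−1)] = 1 − 6×74 / (8×63)
  = 1 − 444/504 = 1 − 0.8810 ≈ 0.119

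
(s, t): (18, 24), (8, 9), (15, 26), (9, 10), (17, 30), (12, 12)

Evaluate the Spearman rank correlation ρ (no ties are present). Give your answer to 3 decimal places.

Rank s: 6, 1, 4, 2, 5, 3
Rank t: 4, 1, 5, 2, 6, 3
d = rank(s) − rank(t): 2, 0, -1, 0, -1, 0; Σd² = 6
ρ = 1 − 6Σd² / [n(n²−1)] = 1 − 6×6 / (6×35) = 1 − 36/210 ≈ 0.829

0.829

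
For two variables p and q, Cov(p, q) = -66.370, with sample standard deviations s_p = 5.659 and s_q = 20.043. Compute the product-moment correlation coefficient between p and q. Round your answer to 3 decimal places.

-0.585

r = Cov(p,q) / (s_p · s_q) = -66.370 / (5.659 × 20.043)
  = -66.370 / 113.4233 ≈ -0.585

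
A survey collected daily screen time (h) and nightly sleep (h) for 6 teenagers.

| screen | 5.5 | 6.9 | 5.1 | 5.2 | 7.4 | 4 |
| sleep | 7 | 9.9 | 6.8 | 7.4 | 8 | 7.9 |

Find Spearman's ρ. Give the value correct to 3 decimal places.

0.543

Rank screen: 4, 5, 2, 3, 6, 1
Rank sleep: 2, 6, 1, 3, 5, 4
d = rank(screen) − rank(sleep): 2, -1, 1, 0, 1, -3; Σd² = 16
ρ = 1 − 6Σd² / [n(n²−1)] = 1 − 6×16 / (6×35) = 1 − 96/210 ≈ 0.543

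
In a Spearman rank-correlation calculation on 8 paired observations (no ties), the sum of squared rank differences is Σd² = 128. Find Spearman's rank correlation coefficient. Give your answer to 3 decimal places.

-0.524

ρ = 1 − 6Σd² / [n(n²−1)] = 1 − 6×128 / (8×63)
  = 1 − 768/504 = 1 − 1.5238 ≈ -0.524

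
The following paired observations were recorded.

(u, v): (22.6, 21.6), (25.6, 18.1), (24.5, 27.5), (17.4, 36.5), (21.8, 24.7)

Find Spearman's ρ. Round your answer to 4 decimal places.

-0.7000

Rank u: 3, 5, 4, 1, 2
Rank v: 2, 1, 4, 5, 3
d = rank(u) − rank(v): 1, 4, 0, -4, -1; Σd² = 34
ρ = 1 − 6Σd² / [n(n²−1)] = 1 − 6×34 / (5×24) = 1 − 204/120 ≈ -0.7000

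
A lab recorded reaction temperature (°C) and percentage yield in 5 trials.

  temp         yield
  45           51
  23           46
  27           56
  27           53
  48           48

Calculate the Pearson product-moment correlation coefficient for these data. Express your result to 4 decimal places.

-0.1962

n = 5, Σx = 170, Σy = 254, Σx² = 6316, Σy² = 12966, Σxy = 8600
nΣxy − ΣxΣy = 43000 − 43180 = -180
nΣx² − (Σx)² = 31580 − 28900 = 2680; nΣy² − (Σy)² = 64830 − 64516 = 314
r = -180 / √(2680 × 314) = -180 / 917.3440 ≈ -0.1962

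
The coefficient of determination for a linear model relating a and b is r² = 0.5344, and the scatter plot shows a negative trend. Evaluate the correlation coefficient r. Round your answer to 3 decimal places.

-0.731

|r| = √0.5344 = 0.731
The association is negative, so r = −0.731.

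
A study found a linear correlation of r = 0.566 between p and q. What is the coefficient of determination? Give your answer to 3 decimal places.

r² = (0.566)² = 0.320

0.320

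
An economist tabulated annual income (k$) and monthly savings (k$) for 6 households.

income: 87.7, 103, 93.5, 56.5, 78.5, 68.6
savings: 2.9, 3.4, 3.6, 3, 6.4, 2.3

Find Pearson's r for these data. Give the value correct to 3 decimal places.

0.120

n = 6, Σx = 487.8, Σy = 21.6, Σx² = 41103, Σy² = 88.18, Σxy = 1770.81
nΣxy − ΣxΣy = 10624.86 − 10536.48 = 88.38
nΣx² − (Σx)² = 246618 − 237948.84 = 8669.16; nΣy² − (Σy)² = 529.08 − 466.56 = 62.52
r = 88.38 / √(8669.16 × 62.52) = 88.38 / 736.2037 ≈ 0.120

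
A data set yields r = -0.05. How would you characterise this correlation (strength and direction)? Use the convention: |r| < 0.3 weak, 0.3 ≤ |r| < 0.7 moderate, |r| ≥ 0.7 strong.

weak negative

r = -0.05 < 0 so the relationship is negative.
|r| = 0.05, which falls in the weak range.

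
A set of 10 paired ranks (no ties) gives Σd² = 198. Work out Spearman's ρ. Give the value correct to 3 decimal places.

ρ = 1 − 6Σd² / [n(n²−1)] = 1 − 6×198 / (10×99)
  = 1 − 1188/990 = 1 − 1.2000 ≈ -0.200

-0.200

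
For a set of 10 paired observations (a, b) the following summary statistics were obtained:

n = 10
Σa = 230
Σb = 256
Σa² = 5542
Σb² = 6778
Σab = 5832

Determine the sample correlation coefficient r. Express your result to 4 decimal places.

-0.2355

r = (nΣab − ΣaΣb) / √[(nΣa² − (Σa)²)(nΣb² − (Σb)²)]
Numerator: 10×5832 − 230×256 = -560
Denominator: √[(55420 − 52900)(67780 − 65536)] = √[2520 × 2244] = 2377.9992
r = -560 / 2377.9992 ≈ -0.2355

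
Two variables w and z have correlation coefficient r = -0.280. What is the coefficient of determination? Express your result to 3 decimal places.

0.078

r² = (-0.280)² = 0.078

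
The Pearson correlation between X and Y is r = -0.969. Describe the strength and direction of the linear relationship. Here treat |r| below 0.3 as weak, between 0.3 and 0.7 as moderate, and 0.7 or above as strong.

r = -0.969 < 0 so the relationship is negative.
|r| = 0.969, which falls in the strong range.

strong negative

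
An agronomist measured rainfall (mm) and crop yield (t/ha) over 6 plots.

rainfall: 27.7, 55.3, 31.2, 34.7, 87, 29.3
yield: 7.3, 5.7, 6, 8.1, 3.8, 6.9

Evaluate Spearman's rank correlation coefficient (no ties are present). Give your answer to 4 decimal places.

-0.6571

Rank rainfall: 1, 5, 3, 4, 6, 2
Rank yield: 5, 2, 3, 6, 1, 4
d = rank(rainfall) − rank(yield): -4, 3, 0, -2, 5, -2; Σd² = 58
ρ = 1 − 6Σd² / [n(n²−1)] = 1 − 6×58 / (6×35) = 1 − 348/210 ≈ -0.6571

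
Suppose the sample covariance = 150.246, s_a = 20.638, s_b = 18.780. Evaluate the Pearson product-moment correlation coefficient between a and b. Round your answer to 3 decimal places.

r = Cov(a,b) / (s_a · s_b) = 150.246 / (20.638 × 18.780)
  = 150.246 / 387.5816 ≈ 0.388

0.388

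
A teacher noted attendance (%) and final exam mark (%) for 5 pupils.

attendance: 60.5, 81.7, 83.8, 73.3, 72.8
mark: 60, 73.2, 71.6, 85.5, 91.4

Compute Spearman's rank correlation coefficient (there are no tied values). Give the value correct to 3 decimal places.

Rank attendance: 1, 4, 5, 3, 2
Rank mark: 1, 3, 2, 4, 5
d = rank(attendance) − rank(mark): 0, 1, 3, -1, -3; Σd² = 20
ρ = 1 − 6Σd² / [n(n²−1)] = 1 − 6×20 / (5×24) = 1 − 120/120 ≈ 0.000

0.000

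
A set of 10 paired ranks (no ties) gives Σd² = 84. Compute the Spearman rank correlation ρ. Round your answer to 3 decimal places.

0.491

ρ = 1 − 6Σd² / [n(n²−1)] = 1 − 6×84 / (10×99)
  = 1 − 504/990 = 1 − 0.5091 ≈ 0.491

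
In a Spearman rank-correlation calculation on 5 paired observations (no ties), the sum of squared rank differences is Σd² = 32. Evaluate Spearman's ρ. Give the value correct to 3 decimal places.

-0.600

ρ = 1 − 6Σd² / [n(n²−1)] = 1 − 6×32 / (5×24)
  = 1 − 192/120 = 1 − 1.6000 ≈ -0.600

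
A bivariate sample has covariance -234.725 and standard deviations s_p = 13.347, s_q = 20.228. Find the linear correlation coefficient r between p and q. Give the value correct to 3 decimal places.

r = Cov(p,q) / (s_p · s_q) = -234.725 / (13.347 × 20.228)
  = -234.725 / 269.9831 ≈ -0.869

-0.869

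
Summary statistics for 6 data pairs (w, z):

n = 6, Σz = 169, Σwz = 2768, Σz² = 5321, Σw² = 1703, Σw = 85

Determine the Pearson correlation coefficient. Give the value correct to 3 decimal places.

0.707

r = (nΣwz − ΣwΣz) / √[(nΣw² − (Σw)²)(nΣz² − (Σz)²)]
Numerator: 6×2768 − 85×169 = 2243
Denominator: √[(10218 − 7225)(31926 − 28561)] = √[2993 × 3365] = 3173.5540
r = 2243 / 3173.5540 ≈ 0.707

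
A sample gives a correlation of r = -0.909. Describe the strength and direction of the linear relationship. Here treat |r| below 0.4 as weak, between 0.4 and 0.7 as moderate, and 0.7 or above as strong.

r = -0.909 < 0 so the relationship is negative.
|r| = 0.909, which falls in the strong range.

strong negative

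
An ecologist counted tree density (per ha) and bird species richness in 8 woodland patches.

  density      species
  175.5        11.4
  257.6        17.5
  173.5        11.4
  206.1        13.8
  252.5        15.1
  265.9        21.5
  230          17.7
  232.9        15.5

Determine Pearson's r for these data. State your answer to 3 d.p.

0.882

n = 8, Σx = 1794, Σy = 123.9, Σx² = 411338.94, Σy² = 2000.41, Σxy = 28541.33
nΣxy − ΣxΣy = 228330.64 − 222276.6 = 6054.04
nΣx² − (Σx)² = 3290711.52 − 3218436 = 72275.52; nΣy² − (Σy)² = 16003.28 − 15351.21 = 652.07
r = 6054.04 / √(72275.52 × 652.07) = 6054.04 / 6865.0345 ≈ 0.882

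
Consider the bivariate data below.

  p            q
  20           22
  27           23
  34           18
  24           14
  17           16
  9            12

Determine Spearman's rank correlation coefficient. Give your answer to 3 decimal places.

Rank p: 3, 5, 6, 4, 2, 1
Rank q: 5, 6, 4, 2, 3, 1
d = rank(p) − rank(q): -2, -1, 2, 2, -1, 0; Σd² = 14
ρ = 1 − 6Σd² / [n(n²−1)] = 1 − 6×14 / (6×35) = 1 − 84/210 ≈ 0.600

0.600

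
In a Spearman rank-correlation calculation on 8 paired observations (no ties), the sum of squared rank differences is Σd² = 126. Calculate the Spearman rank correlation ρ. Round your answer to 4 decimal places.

ρ = 1 − 6Σd² / [n(n²−1)] = 1 − 6×126 / (8×63)
  = 1 − 756/504 = 1 − 1.50000 ≈ -0.5000

-0.5000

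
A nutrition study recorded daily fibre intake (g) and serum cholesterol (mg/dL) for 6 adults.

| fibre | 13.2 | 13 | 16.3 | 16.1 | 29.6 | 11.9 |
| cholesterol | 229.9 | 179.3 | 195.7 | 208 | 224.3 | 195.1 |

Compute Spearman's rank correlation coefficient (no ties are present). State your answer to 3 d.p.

Rank fibre: 3, 2, 5, 4, 6, 1
Rank cholesterol: 6, 1, 3, 4, 5, 2
d = rank(fibre) − rank(cholesterol): -3, 1, 2, 0, 1, -1; Σd² = 16
ρ = 1 − 6Σd² / [n(n²−1)] = 1 − 6×16 / (6×35) = 1 − 96/210 ≈ 0.543

0.543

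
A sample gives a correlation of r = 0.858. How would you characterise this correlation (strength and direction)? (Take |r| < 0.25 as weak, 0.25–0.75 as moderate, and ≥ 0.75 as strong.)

r = 0.858 > 0 so the relationship is positive.
|r| = 0.858, which falls in the strong range.

strong positive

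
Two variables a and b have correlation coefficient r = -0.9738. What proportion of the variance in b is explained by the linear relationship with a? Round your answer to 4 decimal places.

0.9483

r² = (-0.9738)² = 0.9483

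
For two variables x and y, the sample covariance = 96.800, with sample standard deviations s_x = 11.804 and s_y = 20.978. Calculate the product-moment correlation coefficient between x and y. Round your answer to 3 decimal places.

0.391

r = Cov(x,y) / (s_x · s_y) = 96.800 / (11.804 × 20.978)
  = 96.800 / 247.6243 ≈ 0.391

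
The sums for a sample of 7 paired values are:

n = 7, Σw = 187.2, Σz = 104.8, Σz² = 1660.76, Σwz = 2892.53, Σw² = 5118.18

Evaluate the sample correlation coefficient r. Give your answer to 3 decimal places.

0.887

r = (nΣwz − ΣwΣz) / √[(nΣw² − (Σw)²)(nΣz² − (Σz)²)]
Numerator: 7×2892.53 − 187.2×104.8 = 629.15
Denominator: √[(35827.26 − 35043.84)(11625.32 − 10983.04)] = √[783.42 × 642.28] = 709.3483
r = 629.15 / 709.3483 ≈ 0.887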